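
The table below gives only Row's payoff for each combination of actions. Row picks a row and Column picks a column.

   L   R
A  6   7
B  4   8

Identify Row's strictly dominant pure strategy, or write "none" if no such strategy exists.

none

A fails to dominate B at R (7<8).
B fails to dominate A at L (4<6).
No single strategy dominates all the others.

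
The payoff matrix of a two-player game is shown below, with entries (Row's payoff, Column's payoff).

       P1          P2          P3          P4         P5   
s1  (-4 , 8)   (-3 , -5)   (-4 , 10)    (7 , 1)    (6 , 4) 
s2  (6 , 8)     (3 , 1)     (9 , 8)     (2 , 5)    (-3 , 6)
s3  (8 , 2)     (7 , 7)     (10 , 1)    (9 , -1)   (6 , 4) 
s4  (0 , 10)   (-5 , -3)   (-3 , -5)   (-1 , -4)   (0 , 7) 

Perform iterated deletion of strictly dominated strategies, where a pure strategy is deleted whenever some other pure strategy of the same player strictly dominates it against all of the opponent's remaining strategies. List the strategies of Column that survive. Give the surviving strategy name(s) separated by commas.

P1, P2, P3, P5

Row's strategy s2 is strictly dominated by s3 (P1: 8>6, P2: 7>3, P3: 10>9, P4: 9>2, P5: 6>-3) and is removed.
Row's strategy s4 is strictly dominated by s3 (P1: 8>0, P2: 7>-5, P3: 10>-3, P4: 9>-1, P5: 6>0) and is removed.
Column's strategy P4 is strictly dominated by P1 (s1: 8>1, s3: 2>-1) and is removed.
Among the remaining strategies, none is strictly dominated by another pure strategy of the same player, so the elimination stops.
Surviving strategies — Row: {s1, s3}; Column: {P1, P2, P3, P5}.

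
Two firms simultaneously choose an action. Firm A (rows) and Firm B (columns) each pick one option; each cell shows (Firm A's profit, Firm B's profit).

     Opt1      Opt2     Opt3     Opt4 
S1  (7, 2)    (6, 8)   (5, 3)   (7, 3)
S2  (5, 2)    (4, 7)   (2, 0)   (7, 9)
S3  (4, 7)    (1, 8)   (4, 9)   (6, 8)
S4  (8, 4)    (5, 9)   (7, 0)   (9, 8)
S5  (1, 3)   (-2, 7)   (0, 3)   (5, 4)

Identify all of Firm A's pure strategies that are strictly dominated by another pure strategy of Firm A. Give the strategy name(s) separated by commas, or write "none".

S2, S3, S5

Nothing dominates S1: S2 at Opt1 (7>5); S3 at Opt1 (7>4); S4 at Opt2 (6>5); S5 at Opt1 (7>1).
S4 strictly dominates S2 — Opt1: 8>5, Opt2: 5>4, Opt3: 7>2, Opt4: 9>7.
S1 strictly dominates S3 — Opt1: 7>4, Opt2: 6>1, Opt3: 5>4, Opt4: 7>6.
S4: no other strategy beats it everywhere (S1 at Opt1 (8>7); S2 at Opt1 (8>5); S3 at Opt1 (8>4); S5 at Opt1 (8>1)).
S5: dominated, since S1 does at least as well everywhere (Opt1: 7>1, Opt2: 6>-2, Opt3: 5>0, Opt4: 7>5).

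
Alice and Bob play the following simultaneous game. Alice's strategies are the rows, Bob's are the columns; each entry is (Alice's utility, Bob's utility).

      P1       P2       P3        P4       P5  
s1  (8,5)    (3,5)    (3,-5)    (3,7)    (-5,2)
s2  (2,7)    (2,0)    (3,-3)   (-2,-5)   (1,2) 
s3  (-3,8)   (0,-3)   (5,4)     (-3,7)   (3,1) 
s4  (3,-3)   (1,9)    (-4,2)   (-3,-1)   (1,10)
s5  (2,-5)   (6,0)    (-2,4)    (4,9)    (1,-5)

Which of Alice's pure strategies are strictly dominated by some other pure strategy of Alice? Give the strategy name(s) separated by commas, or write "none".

none

s1: no other strategy beats it everywhere (s2 at P1 (8>2); s3 at P1 (8>-3); s4 at P1 (8>3); s5 at P1 (8>2)).
s2 is not dominated — it holds its own against s1 at P3 (3=3); s3 at P1 (2>-3); s4 at P2 (2>1); s5 at P1 (2=2).
s3: no other strategy beats it everywhere (s1 at P3 (5>3); s2 at P3 (5>3); s4 at P3 (5>-4); s5 at P3 (5>-2)).
s4 is not dominated — it holds its own against s1 at P5 (1>-5); s2 at P1 (3>2); s3 at P1 (3>-3); s5 at P1 (3>2).
Nothing dominates s5: s1 at P2 (6>3); s2 at P1 (2=2); s3 at P1 (2>-3); s4 at P2 (6>1).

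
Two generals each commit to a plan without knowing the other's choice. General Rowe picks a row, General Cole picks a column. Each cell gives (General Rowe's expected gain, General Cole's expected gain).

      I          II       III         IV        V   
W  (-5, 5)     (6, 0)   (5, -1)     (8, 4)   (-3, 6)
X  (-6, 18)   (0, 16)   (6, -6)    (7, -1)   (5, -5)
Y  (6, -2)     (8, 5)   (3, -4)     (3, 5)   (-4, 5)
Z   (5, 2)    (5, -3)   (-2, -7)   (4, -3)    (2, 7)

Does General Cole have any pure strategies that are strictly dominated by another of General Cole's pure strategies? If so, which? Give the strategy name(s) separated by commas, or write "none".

Nothing dominates I: II at W (5>0); III at W (5>-1); IV at W (5>4); V at X (18>-5).
II: no other strategy beats it everywhere (I at Y (5>-2); III at W (0>-1); IV at X (16>-1); V at X (16>-5)).
III: dominated, since I does at least as well everywhere (W: 5>-1, X: 18>-6, Y: -2>-4, Z: 2>-7).
Nothing dominates IV: I at Y (5>-2); II at W (4>0); III at W (4>-1); V at X (-1>-5).
V: no other strategy beats it everywhere (I at W (6>5); II at W (6>0); III at W (6>-1); IV at W (6>4)).

III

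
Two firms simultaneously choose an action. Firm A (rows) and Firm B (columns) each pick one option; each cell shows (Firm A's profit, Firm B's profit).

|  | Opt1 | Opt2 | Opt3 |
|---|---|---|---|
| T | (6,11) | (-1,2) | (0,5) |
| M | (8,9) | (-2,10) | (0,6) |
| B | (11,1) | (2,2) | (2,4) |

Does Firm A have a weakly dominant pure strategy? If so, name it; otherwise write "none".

B vs T: Opt1: 11>6, Opt2: 2>-1, Opt3: 2>0.
B vs M: Opt1: 11>8, Opt2: 2>-2, Opt3: 2>0.
B is at least as good as every other strategy against every opponent action, so it is weakly dominant.

B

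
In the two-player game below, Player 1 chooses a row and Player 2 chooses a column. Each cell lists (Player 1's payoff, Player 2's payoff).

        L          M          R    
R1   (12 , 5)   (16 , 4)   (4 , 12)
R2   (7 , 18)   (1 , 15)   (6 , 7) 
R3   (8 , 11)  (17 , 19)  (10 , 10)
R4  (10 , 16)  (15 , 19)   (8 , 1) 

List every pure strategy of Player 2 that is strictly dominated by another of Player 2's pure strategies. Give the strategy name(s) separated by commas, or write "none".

L: no other strategy beats it everywhere (M at R1 (5>4); R at R2 (18>7)).
Nothing dominates M: L at R3 (19>11); R at R2 (15>7).
R is not dominated — it holds its own against L at R1 (12>5); M at R1 (12>4).

none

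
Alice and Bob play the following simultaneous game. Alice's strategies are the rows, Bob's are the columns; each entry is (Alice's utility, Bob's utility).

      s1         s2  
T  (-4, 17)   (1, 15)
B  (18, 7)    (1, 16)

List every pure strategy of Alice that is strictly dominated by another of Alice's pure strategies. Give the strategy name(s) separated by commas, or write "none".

none

Nothing dominates T: B at s2 (1=1).
Nothing dominates B: T at s1 (18>-4).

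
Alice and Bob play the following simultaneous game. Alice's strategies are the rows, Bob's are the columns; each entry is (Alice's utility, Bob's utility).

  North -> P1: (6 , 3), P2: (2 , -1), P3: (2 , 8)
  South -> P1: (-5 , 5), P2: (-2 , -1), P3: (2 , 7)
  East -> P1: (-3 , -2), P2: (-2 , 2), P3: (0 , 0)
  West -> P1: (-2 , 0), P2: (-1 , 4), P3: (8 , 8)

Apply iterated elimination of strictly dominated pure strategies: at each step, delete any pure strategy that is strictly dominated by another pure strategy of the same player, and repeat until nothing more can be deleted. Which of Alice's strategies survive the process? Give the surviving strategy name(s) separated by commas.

West

For Alice, West strictly dominates South on the remaining columns (P1: -2>-5, P2: -1>-2, P3: 8>2); eliminate South.
Row East is eliminated: North beats it against every remaining column (P1: 6>-3, P2: 2>-2, P3: 2>0).
Bob's strategy P1 is strictly dominated by P3 (North: 8>3, West: 8>0) and is removed.
Column P2 is eliminated: P3 beats it against every remaining row (North: 8>-1, West: 8>4).
For Alice, West strictly dominates North on the remaining columns (P3: 8>2); eliminate North.
Among the remaining strategies, none is strictly dominated by another pure strategy of the same player, so the elimination stops.
Surviving strategies — Alice: {West}; Bob: {P3}.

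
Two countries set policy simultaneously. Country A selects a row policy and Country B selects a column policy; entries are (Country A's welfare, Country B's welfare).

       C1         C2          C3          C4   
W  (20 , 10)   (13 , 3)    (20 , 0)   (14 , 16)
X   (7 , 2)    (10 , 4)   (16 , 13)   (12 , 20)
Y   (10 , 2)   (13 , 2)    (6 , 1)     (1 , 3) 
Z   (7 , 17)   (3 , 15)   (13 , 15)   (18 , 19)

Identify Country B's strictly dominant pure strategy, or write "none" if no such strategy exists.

C4 vs C1: W: 16>10, X: 20>2, Y: 3>2, Z: 19>17.
C4 vs C2: W: 16>3, X: 20>4, Y: 3>2, Z: 19>15.
C4 vs C3: W: 16>0, X: 20>13, Y: 3>1, Z: 19>15.
C4 strictly beats every other strategy against every opponent action, so it is strictly dominant.

C4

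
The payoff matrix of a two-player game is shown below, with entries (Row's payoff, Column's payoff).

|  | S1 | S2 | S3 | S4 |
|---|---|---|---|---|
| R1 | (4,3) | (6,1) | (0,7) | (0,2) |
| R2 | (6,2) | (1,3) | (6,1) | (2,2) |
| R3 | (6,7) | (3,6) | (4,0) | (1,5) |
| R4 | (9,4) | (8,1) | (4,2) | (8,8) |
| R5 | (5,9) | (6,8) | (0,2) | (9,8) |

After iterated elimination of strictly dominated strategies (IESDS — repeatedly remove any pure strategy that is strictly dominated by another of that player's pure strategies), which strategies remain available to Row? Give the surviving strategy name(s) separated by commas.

R4, R5

Row's strategy R1 is strictly dominated by R4 (S1: 9>4, S2: 8>6, S3: 4>0, S4: 8>0) and is removed.
Column's strategy S3 is strictly dominated by S1 (R2: 2>1, R3: 7>0, R4: 4>2, R5: 9>2) and is removed.
Row R2 is eliminated: R4 beats it against every remaining column (S1: 9>6, S2: 8>1, S4: 8>2).
Row R3 is eliminated: R4 beats it against every remaining column (S1: 9>6, S2: 8>3, S4: 8>1).
Column S2 is eliminated: S1 beats it against every remaining row (R4: 4>1, R5: 9>8).
Among the remaining strategies, none is strictly dominated by another pure strategy of the same player, so the elimination stops.
Surviving strategies — Row: {R4, R5}; Column: {S1, S4}.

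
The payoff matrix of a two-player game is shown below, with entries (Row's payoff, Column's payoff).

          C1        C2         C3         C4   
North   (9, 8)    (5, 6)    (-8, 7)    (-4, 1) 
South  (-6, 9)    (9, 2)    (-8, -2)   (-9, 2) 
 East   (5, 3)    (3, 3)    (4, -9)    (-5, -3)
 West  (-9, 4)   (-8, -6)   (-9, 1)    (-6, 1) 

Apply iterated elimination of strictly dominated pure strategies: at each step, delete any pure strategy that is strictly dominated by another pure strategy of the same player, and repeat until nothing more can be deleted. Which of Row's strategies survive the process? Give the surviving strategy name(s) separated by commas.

Row West is eliminated: North beats it against every remaining column (C1: 9>-9, C2: 5>-8, C3: -8>-9, C4: -4>-6).
For Column, C1 strictly dominates C3 on the remaining rows (North: 8>7, South: 9>-2, East: 3>-9); eliminate C3.
Row's strategy East is strictly dominated by North (C1: 9>5, C2: 5>3, C4: -4>-5) and is removed.
Column's strategy C2 is strictly dominated by C1 (North: 8>6, South: 9>2) and is removed.
Row South is eliminated: North beats it against every remaining column (C1: 9>-6, C4: -4>-9).
Column C4 is eliminated: C1 beats it against every remaining row (North: 8>1).
Among the remaining strategies, none is strictly dominated by another pure strategy of the same player, so the elimination stops.
Surviving strategies — Row: {North}; Column: {C1}.

North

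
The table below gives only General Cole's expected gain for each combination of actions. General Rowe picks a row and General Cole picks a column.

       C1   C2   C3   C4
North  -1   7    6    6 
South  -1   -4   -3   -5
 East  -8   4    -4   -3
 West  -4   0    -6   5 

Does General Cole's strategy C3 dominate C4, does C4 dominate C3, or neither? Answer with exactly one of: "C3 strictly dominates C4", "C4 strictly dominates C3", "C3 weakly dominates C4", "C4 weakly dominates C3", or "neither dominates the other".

C3's payoffs vs C4's, by General Rowe's action — North: 6=6, South: -3>-5, East: -4<-3, West: -6<5.
C3 does better at South but worse at East, West; neither strategy dominates the other.

neither dominates the other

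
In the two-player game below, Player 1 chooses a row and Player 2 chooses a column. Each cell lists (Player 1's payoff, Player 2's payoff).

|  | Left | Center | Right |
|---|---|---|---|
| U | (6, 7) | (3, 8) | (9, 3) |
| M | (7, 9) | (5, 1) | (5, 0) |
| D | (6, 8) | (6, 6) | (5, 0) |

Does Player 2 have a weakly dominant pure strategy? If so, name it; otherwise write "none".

none

Left fails to dominate Center at U (7<8).
Center fails to dominate Left at M (1<9).
Right fails to dominate Left at U (3<7).
No single strategy dominates all the others.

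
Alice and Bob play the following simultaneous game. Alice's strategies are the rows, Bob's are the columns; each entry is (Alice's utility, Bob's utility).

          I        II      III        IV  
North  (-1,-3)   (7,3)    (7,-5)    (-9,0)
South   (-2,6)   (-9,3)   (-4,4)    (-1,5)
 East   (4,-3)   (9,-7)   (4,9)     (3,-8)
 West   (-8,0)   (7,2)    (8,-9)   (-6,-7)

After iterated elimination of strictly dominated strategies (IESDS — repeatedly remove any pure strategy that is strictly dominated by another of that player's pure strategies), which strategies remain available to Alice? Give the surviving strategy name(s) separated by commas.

North, East, West

Row South is eliminated: East beats it against every remaining column (I: 4>-2, II: 9>-9, III: 4>-4, IV: 3>-1).
Bob's strategy IV is strictly dominated by II (North: 3>0, East: -7>-8, West: 2>-7) and is removed.
Among the remaining strategies, none is strictly dominated by another pure strategy of the same player, so the elimination stops.
Surviving strategies — Alice: {North, East, West}; Bob: {I, II, III}.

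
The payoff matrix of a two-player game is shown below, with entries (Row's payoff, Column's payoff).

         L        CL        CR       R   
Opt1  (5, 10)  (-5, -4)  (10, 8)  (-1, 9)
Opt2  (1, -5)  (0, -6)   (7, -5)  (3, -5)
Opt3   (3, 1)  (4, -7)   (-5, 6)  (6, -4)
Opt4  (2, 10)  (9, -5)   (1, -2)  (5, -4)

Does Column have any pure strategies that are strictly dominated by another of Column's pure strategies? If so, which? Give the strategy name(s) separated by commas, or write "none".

Nothing dominates L: CL at Opt1 (10>-4); CR at Opt1 (10>8); R at Opt1 (10>9).
CL: dominated, since L does at least as well everywhere (Opt1: 10>-4, Opt2: -5>-6, Opt3: 1>-7, Opt4: 10>-5).
CR is not dominated — it holds its own against L at Opt2 (-5=-5); CL at Opt1 (8>-4); R at Opt2 (-5=-5).
R is not dominated — it holds its own against L at Opt2 (-5=-5); CL at Opt1 (9>-4); CR at Opt1 (9>8).

CL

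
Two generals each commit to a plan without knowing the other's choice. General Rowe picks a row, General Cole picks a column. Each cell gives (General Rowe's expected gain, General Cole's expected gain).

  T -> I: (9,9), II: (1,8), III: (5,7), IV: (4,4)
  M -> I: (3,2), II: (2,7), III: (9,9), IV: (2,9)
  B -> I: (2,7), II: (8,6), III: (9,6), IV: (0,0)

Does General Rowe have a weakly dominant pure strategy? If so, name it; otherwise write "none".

T fails to dominate M at II (1<2).
M fails to dominate T at I (3<9).
B fails to dominate T at I (2<9).
No single strategy dominates all the others.

none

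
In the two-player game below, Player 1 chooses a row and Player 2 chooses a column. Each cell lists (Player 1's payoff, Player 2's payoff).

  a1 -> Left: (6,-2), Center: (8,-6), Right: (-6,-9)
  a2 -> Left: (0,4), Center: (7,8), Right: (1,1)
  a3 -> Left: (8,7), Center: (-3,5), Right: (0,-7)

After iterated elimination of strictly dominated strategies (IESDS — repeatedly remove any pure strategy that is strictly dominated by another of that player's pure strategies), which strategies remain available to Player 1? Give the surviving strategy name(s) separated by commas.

a3

Player 2's strategy Right is strictly dominated by Left (a1: -2>-9, a2: 4>1, a3: 7>-7) and is removed.
Player 1's strategy a2 is strictly dominated by a1 (Left: 6>0, Center: 8>7) and is removed.
Column Center is eliminated: Left beats it against every remaining row (a1: -2>-6, a3: 7>5).
Row a1 is eliminated: a3 beats it against every remaining column (Left: 8>6).
Among the remaining strategies, none is strictly dominated by another pure strategy of the same player, so the elimination stops.
Surviving strategies — Player 1: {a3}; Player 2: {Left}.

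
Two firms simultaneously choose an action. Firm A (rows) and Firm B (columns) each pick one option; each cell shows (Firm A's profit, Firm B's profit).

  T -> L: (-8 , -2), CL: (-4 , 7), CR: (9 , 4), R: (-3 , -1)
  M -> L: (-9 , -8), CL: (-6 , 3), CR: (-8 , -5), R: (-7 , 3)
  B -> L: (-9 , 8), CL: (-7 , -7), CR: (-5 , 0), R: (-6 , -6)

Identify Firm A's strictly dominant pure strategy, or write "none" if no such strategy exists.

T vs M: L: -8>-9, CL: -4>-6, CR: 9>-8, R: -3>-7.
T vs B: L: -8>-9, CL: -4>-7, CR: 9>-5, R: -3>-6.
T strictly beats every other strategy against every opponent action, so it is strictly dominant.

T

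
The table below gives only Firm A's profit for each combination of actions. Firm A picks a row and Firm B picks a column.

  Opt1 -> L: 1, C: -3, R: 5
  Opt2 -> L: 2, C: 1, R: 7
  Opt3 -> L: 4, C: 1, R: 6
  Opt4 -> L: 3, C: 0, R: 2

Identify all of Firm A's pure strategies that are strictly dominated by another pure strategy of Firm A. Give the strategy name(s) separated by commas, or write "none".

Opt1, Opt4

Opt1: dominated, since Opt2 does at least as well everywhere (L: 2>1, C: 1>-3, R: 7>5).
Nothing dominates Opt2: Opt1 at L (2>1); Opt3 at C (1=1); Opt4 at C (1>0).
Opt3 is not dominated — it holds its own against Opt1 at L (4>1); Opt2 at L (4>2); Opt4 at L (4>3).
Opt3 strictly dominates Opt4 — L: 4>3, C: 1>0, R: 6>2.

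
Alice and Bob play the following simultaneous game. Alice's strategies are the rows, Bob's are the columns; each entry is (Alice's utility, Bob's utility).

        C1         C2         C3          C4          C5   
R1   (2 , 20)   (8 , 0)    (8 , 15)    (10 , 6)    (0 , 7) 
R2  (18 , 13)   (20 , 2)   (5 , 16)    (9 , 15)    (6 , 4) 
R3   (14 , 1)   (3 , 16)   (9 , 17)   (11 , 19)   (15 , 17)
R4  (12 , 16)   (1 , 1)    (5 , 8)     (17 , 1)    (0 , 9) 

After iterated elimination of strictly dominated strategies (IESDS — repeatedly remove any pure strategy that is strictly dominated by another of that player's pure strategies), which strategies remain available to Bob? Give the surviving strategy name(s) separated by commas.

Column C2 is eliminated: C3 beats it against every remaining row (R1: 15>0, R2: 16>2, R3: 17>16, R4: 8>1).
Alice's strategy R1 is strictly dominated by R3 (C1: 14>2, C3: 9>8, C4: 11>10, C5: 15>0) and is removed.
Among the remaining strategies, none is strictly dominated by another pure strategy of the same player, so the elimination stops.
Surviving strategies — Alice: {R2, R3, R4}; Bob: {C1, C3, C4, C5}.

C1, C3, C4, C5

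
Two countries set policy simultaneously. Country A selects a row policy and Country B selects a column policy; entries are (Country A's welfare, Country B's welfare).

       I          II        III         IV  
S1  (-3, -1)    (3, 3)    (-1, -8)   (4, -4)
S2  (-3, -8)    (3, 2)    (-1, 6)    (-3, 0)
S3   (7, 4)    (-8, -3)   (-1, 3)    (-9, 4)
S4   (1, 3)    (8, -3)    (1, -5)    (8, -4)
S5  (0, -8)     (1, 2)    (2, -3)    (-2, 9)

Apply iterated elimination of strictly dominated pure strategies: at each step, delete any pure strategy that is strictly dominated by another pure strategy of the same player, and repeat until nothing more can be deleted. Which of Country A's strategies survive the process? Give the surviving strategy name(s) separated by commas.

Row S1 is eliminated: S4 beats it against every remaining column (I: 1>-3, II: 8>3, III: 1>-1, IV: 8>4).
Row S2 is eliminated: S4 beats it against every remaining column (I: 1>-3, II: 8>3, III: 1>-1, IV: 8>-3).
Column III is eliminated: IV beats it against every remaining row (S3: 4>3, S4: -4>-5, S5: 9>-3).
Country A's strategy S5 is strictly dominated by S4 (I: 1>0, II: 8>1, IV: 8>-2) and is removed.
Country B's strategy II is strictly dominated by I (S3: 4>-3, S4: 3>-3) and is removed.
Among the remaining strategies, none is strictly dominated by another pure strategy of the same player, so the elimination stops.
Surviving strategies — Country A: {S3, S4}; Country B: {I, IV}.

S3, S4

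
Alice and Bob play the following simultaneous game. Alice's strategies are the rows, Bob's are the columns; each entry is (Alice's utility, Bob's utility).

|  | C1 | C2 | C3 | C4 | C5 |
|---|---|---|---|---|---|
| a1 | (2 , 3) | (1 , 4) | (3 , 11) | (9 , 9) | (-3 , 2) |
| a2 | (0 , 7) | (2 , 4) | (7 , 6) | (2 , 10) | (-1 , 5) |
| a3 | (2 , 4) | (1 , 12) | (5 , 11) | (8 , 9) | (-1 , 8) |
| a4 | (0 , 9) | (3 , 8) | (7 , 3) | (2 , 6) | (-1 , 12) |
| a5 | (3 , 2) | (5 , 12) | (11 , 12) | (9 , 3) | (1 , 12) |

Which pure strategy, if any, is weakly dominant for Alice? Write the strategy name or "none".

a5 vs a1: C1: 3>2, C2: 5>1, C3: 11>3, C4: 9=9, C5: 1>-3.
a5 vs a2: C1: 3>0, C2: 5>2, C3: 11>7, C4: 9>2, C5: 1>-1.
a5 vs a3: C1: 3>2, C2: 5>1, C3: 11>5, C4: 9>8, C5: 1>-1.
a5 vs a4: C1: 3>0, C2: 5>3, C3: 11>7, C4: 9>2, C5: 1>-1.
a5 is at least as good as every other strategy against every opponent action, so it is weakly dominant.

a5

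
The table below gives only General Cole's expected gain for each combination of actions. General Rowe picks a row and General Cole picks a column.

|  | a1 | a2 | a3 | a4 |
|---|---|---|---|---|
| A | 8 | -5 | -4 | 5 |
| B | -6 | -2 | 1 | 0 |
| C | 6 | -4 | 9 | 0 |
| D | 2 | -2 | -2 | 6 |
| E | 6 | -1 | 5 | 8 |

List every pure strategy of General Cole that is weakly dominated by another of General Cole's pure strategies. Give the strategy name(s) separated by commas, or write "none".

a1 is not dominated — it holds its own against a2 at A (8>-5); a3 at A (8>-4); a4 at A (8>5).
a2: dominated, since a3 does at least as well everywhere (A: -4>-5, B: 1>-2, C: 9>-4, D: -2=-2, E: 5>-1).
Nothing dominates a3: a1 at B (1>-6); a2 at A (-4>-5); a4 at B (1>0).
a4 is not dominated — it holds its own against a1 at B (0>-6); a2 at A (5>-5); a3 at A (5>-4).

a2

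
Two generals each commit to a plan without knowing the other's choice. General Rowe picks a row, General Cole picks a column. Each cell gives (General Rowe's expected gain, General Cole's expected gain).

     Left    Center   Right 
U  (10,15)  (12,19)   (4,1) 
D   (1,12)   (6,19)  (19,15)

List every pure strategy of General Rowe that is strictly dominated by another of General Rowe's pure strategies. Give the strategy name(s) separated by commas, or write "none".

U: no other strategy beats it everywhere (D at Left (10>1)).
D: no other strategy beats it everywhere (U at Right (19>4)).

none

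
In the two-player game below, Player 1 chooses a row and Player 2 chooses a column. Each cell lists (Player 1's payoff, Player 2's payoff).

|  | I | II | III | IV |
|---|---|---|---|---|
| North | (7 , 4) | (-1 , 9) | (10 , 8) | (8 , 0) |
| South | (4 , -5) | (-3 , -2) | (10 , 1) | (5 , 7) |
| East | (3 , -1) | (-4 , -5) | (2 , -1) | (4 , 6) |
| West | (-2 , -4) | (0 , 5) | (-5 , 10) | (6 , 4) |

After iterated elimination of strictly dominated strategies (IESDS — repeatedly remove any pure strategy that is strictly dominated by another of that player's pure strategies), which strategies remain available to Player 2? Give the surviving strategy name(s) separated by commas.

II, III, IV

Row East is eliminated: North beats it against every remaining column (I: 7>3, II: -1>-4, III: 10>2, IV: 8>4).
For Player 2, II strictly dominates I on the remaining rows (North: 9>4, South: -2>-5, West: 5>-4); eliminate I.
Among the remaining strategies, none is strictly dominated by another pure strategy of the same player, so the elimination stops.
Surviving strategies — Player 1: {North, South, West}; Player 2: {II, III, IV}.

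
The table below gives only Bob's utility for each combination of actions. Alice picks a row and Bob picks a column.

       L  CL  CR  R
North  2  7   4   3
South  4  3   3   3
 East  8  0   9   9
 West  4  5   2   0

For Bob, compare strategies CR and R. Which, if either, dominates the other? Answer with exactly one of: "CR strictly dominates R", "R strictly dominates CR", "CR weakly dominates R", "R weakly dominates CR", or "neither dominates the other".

CR's payoffs vs R's, by Alice's action — North: 4>3, South: 3=3, East: 9=9, West: 2>0.
CR is at least as good everywhere and strictly better somewhere (tied only at South, East), so CR weakly but not strictly dominates R.

CR weakly dominates R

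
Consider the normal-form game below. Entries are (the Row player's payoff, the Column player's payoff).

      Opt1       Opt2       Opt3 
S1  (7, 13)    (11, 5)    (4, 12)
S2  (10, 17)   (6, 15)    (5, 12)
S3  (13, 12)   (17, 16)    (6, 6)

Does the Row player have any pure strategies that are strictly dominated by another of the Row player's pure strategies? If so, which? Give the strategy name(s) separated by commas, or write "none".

S1, S2

S3 strictly dominates S1 — Opt1: 13>7, Opt2: 17>11, Opt3: 6>4.
S2 is strictly dominated by S3 (Opt1: 13>10, Opt2: 17>6, Opt3: 6>5).
Nothing dominates S3: S1 at Opt1 (13>7); S2 at Opt1 (13>10).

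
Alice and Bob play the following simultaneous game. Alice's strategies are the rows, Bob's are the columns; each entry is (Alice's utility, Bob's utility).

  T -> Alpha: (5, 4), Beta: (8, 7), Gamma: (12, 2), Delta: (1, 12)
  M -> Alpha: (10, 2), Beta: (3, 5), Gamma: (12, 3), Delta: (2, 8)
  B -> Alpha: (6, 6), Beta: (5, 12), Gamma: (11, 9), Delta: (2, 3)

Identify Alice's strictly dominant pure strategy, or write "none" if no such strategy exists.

none

T fails to dominate M at Alpha (5<10).
M fails to dominate T at Beta (3<8).
B fails to dominate T at Beta (5<8).
No single strategy dominates all the others.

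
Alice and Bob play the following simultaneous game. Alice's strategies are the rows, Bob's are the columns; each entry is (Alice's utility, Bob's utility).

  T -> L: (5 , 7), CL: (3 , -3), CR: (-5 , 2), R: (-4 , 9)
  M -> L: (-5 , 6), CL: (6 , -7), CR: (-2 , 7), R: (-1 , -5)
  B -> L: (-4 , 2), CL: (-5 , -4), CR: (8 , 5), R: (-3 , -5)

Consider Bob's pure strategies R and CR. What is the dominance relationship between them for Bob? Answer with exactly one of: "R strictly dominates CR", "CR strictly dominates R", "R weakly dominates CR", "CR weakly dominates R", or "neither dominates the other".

Compare R to CR across each opponent action: T: 9>2, M: -5<7, B: -5<5.
R does better at T but worse at M, B; neither strategy dominates the other.

neither dominates the other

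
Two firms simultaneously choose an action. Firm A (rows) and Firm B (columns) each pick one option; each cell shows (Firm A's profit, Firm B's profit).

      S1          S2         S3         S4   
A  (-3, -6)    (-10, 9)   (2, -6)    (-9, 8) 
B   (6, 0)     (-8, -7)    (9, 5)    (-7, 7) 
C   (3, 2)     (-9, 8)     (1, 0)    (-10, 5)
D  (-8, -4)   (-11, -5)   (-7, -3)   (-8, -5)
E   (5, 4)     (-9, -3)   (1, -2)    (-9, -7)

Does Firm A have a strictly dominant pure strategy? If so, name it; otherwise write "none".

B

B vs A: S1: 6>-3, S2: -8>-10, S3: 9>2, S4: -7>-9.
B vs C: S1: 6>3, S2: -8>-9, S3: 9>1, S4: -7>-10.
B vs D: S1: 6>-8, S2: -8>-11, S3: 9>-7, S4: -7>-8.
B vs E: S1: 6>5, S2: -8>-9, S3: 9>1, S4: -7>-9.
B strictly beats every other strategy against every opponent action, so it is strictly dominant.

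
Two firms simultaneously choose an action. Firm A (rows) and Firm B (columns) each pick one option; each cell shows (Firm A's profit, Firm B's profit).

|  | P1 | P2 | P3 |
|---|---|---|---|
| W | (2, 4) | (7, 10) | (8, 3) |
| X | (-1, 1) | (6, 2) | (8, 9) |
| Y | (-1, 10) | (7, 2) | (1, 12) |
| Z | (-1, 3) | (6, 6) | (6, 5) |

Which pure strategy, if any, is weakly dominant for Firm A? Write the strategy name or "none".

W

W vs X: P1: 2>-1, P2: 7>6, P3: 8=8.
W vs Y: P1: 2>-1, P2: 7=7, P3: 8>1.
W vs Z: P1: 2>-1, P2: 7>6, P3: 8>6.
W is at least as good as every other strategy against every opponent action, so it is weakly dominant.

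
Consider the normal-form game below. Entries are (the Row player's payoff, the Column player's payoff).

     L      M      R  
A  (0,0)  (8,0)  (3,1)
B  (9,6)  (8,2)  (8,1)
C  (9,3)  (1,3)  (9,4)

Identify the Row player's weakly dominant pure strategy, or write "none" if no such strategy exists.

A fails to dominate B at L (0<9).
B fails to dominate C at R (8<9).
C fails to dominate A at M (1<8).
No single strategy dominates all the others.

none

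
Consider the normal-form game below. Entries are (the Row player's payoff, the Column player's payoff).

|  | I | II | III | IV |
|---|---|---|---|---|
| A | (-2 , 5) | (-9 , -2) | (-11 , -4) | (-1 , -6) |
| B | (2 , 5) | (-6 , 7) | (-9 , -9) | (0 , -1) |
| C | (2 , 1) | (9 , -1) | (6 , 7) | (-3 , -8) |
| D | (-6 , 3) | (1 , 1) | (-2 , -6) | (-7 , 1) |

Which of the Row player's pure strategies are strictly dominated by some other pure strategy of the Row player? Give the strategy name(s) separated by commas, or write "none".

A, D

B strictly dominates A — I: 2>-2, II: -6>-9, III: -9>-11, IV: 0>-1.
Nothing dominates B: A at I (2>-2); C at I (2=2); D at I (2>-6).
C is not dominated — it holds its own against A at I (2>-2); B at I (2=2); D at I (2>-6).
D: dominated, since C does at least as well everywhere (I: 2>-6, II: 9>1, III: 6>-2, IV: -3>-7).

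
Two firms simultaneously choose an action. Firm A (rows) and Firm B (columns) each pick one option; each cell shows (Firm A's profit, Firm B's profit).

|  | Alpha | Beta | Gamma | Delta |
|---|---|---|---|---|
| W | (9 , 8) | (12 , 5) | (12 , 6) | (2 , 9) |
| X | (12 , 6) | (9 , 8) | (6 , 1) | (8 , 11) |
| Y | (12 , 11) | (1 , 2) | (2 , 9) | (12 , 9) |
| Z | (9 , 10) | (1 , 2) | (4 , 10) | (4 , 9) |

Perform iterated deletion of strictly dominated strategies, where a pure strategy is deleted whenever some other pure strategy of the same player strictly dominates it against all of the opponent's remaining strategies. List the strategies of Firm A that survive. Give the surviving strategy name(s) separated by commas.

Row Z is eliminated: X beats it against every remaining column (Alpha: 12>9, Beta: 9>1, Gamma: 6>4, Delta: 8>4).
Firm B's strategy Beta is strictly dominated by Delta (W: 9>5, X: 11>8, Y: 9>2) and is removed.
For Firm B, Alpha strictly dominates Gamma on the remaining rows (W: 8>6, X: 6>1, Y: 11>9); eliminate Gamma.
Row W is eliminated: X beats it against every remaining column (Alpha: 12>9, Delta: 8>2).
Among the remaining strategies, none is strictly dominated by another pure strategy of the same player, so the elimination stops.
Surviving strategies — Firm A: {X, Y}; Firm B: {Alpha, Delta}.

X, Y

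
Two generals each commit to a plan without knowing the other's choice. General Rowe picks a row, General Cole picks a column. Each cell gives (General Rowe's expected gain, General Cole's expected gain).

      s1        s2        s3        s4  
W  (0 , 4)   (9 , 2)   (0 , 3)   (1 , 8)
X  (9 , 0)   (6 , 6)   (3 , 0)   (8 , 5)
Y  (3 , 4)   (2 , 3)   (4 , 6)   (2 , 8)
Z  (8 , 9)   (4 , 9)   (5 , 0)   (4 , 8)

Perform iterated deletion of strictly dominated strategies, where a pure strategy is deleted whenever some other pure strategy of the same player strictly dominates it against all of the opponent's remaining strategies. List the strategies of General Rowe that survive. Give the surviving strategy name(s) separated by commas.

W, X

General Rowe's strategy Y is strictly dominated by Z (s1: 8>3, s2: 4>2, s3: 5>4, s4: 4>2) and is removed.
General Cole's strategy s3 is strictly dominated by s4 (W: 8>3, X: 5>0, Z: 8>0) and is removed.
For General Rowe, X strictly dominates Z on the remaining columns (s1: 9>8, s2: 6>4, s4: 8>4); eliminate Z.
Column s1 is eliminated: s4 beats it against every remaining row (W: 8>4, X: 5>0).
Among the remaining strategies, none is strictly dominated by another pure strategy of the same player, so the elimination stops.
Surviving strategies — General Rowe: {W, X}; General Cole: {s2, s4}.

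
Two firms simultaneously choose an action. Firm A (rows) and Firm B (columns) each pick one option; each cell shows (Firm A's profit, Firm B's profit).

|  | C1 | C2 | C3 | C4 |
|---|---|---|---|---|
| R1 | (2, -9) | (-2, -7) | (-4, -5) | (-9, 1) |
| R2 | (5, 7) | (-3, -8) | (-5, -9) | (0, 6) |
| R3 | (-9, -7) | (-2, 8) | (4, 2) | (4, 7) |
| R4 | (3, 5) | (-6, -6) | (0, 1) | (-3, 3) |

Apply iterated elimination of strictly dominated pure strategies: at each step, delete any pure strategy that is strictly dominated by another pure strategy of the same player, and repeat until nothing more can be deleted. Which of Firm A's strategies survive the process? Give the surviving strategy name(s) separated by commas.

Column C3 is eliminated: C4 beats it against every remaining row (R1: 1>-5, R2: 6>-9, R3: 7>2, R4: 3>1).
Row R4 is eliminated: R2 beats it against every remaining column (C1: 5>3, C2: -3>-6, C4: 0>-3).
Among the remaining strategies, none is strictly dominated by another pure strategy of the same player, so the elimination stops.
Surviving strategies — Firm A: {R1, R2, R3}; Firm B: {C1, C2, C4}.

R1, R2, R3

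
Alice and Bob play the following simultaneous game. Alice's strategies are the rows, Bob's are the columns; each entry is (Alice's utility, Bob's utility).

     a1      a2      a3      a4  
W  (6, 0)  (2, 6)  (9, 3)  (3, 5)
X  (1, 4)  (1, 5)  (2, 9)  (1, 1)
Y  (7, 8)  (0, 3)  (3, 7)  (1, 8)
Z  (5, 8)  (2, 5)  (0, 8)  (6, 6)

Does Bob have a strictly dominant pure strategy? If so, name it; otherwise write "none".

a1 fails to dominate a2 at W (0<6).
a2 fails to dominate a1 at Y (3<8).
a3 fails to dominate a1 at Y (7<8).
a4 fails to dominate a1 at X (1<4).
No single strategy dominates all the others.

none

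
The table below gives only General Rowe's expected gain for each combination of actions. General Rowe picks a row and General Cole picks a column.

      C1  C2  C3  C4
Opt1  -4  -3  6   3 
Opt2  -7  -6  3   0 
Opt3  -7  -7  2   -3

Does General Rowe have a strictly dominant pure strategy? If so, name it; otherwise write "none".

Opt1 vs Opt2: C1: -4>-7, C2: -3>-6, C3: 6>3, C4: 3>0.
Opt1 vs Opt3: C1: -4>-7, C2: -3>-7, C3: 6>2, C4: 3>-3.
Opt1 strictly beats every other strategy against every opponent action, so it is strictly dominant.

Opt1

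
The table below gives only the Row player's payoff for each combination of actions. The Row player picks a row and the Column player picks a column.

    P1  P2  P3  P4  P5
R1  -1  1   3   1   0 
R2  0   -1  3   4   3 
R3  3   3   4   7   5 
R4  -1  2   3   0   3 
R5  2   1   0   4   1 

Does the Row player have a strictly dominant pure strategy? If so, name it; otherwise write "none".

R3 vs R1: P1: 3>-1, P2: 3>1, P3: 4>3, P4: 7>1, P5: 5>0.
R3 vs R2: P1: 3>0, P2: 3>-1, P3: 4>3, P4: 7>4, P5: 5>3.
R3 vs R4: P1: 3>-1, P2: 3>2, P3: 4>3, P4: 7>0, P5: 5>3.
R3 vs R5: P1: 3>2, P2: 3>1, P3: 4>0, P4: 7>4, P5: 5>1.
R3 strictly beats every other strategy against every opponent action, so it is strictly dominant.

R3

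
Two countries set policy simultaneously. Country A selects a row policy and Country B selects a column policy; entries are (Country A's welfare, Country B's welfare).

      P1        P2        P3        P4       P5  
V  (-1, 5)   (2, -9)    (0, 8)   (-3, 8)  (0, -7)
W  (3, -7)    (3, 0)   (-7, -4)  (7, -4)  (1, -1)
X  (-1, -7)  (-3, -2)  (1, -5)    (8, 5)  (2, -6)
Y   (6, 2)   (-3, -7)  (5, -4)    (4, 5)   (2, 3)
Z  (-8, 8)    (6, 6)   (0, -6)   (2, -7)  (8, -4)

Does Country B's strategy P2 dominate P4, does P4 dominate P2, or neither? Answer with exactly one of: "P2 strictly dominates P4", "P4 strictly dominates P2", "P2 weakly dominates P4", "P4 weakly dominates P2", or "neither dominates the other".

P2's payoffs vs P4's, by Country A's action — V: -9<8, W: 0>-4, X: -2<5, Y: -7<5, Z: 6>-7.
P2 does better at W, Z but worse at V, X, Y; neither strategy dominates the other.

neither dominates the other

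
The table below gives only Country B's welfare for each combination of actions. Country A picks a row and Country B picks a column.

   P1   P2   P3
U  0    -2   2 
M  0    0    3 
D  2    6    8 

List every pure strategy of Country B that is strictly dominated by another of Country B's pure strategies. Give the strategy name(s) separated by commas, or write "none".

P1, P2

P3 strictly dominates P1 — U: 2>0, M: 3>0, D: 8>2.
P2 is strictly dominated by P3 (U: 2>-2, M: 3>0, D: 8>6).
P3 is not dominated — it holds its own against P1 at U (2>0); P2 at U (2>-2).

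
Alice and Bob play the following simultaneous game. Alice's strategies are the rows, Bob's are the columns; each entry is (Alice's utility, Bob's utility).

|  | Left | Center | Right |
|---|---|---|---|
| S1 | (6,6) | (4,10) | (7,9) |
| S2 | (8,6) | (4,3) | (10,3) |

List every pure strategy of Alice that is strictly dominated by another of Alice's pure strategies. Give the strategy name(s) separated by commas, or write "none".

none

S1: no other strategy beats it everywhere (S2 at Center (4=4)).
S2 is not dominated — it holds its own against S1 at Left (8>6).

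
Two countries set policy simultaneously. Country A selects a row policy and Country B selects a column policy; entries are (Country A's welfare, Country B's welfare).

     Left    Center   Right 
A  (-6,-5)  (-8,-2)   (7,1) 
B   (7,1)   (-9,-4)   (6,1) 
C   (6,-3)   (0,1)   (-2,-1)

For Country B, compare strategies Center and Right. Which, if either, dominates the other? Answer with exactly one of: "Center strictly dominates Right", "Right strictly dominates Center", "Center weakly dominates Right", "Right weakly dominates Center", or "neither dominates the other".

Center's payoffs vs Right's, by Country A's action — A: -2<1, B: -4<1, C: 1>-1.
Center does better at C but worse at A, B; neither strategy dominates the other.

neither dominates the other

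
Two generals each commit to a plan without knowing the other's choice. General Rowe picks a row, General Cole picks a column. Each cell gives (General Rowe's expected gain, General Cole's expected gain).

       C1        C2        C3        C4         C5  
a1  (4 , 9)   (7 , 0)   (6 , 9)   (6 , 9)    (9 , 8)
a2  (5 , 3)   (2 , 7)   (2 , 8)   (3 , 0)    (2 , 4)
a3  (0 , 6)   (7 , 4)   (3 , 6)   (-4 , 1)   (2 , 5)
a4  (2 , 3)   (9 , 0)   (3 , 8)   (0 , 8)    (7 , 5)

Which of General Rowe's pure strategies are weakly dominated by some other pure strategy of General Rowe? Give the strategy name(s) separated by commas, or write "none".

Nothing dominates a1: a2 at C2 (7>2); a3 at C1 (4>0); a4 at C1 (4>2).
Nothing dominates a2: a1 at C1 (5>4); a3 at C1 (5>0); a4 at C1 (5>2).
a3: dominated, since a1 does at least as well everywhere (C1: 4>0, C2: 7=7, C3: 6>3, C4: 6>-4, C5: 9>2).
a4 is not dominated — it holds its own against a1 at C2 (9>7); a2 at C2 (9>2); a3 at C1 (2>0).

a3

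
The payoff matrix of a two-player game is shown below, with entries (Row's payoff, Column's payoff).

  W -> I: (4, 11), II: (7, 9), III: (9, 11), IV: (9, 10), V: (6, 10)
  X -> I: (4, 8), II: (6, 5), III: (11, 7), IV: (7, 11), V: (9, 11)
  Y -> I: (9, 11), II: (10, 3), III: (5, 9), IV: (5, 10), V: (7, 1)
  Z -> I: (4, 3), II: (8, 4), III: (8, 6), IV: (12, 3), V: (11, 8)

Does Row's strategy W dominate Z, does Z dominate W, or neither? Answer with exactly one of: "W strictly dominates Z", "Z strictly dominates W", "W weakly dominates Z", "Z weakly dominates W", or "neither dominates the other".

neither dominates the other

W's payoffs vs Z's, by Column's action — I: 4=4, II: 7<8, III: 9>8, IV: 9<12, V: 6<11.
W does better at III but worse at II, IV, V; neither strategy dominates the other.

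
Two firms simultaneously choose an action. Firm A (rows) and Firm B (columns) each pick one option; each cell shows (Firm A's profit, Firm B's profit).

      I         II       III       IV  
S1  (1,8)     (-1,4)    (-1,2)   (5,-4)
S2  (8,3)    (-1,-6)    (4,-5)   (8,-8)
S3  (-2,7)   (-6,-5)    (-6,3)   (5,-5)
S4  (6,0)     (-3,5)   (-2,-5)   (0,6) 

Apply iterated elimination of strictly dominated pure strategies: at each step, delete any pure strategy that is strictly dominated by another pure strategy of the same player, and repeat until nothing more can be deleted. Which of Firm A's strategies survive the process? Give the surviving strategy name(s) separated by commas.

For Firm A, S2 strictly dominates S3 on the remaining columns (I: 8>-2, II: -1>-6, III: 4>-6, IV: 8>5); eliminate S3.
Firm A's strategy S4 is strictly dominated by S2 (I: 8>6, II: -1>-3, III: 4>-2, IV: 8>0) and is removed.
For Firm B, I strictly dominates II on the remaining rows (S1: 8>4, S2: 3>-6); eliminate II.
For Firm A, S2 strictly dominates S1 on the remaining columns (I: 8>1, III: 4>-1, IV: 8>5); eliminate S1.
Firm B's strategy III is strictly dominated by I (S2: 3>-5) and is removed.
Column IV is eliminated: I beats it against every remaining row (S2: 3>-8).
Among the remaining strategies, none is strictly dominated by another pure strategy of the same player, so the elimination stops.
Surviving strategies — Firm A: {S2}; Firm B: {I}.

S2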